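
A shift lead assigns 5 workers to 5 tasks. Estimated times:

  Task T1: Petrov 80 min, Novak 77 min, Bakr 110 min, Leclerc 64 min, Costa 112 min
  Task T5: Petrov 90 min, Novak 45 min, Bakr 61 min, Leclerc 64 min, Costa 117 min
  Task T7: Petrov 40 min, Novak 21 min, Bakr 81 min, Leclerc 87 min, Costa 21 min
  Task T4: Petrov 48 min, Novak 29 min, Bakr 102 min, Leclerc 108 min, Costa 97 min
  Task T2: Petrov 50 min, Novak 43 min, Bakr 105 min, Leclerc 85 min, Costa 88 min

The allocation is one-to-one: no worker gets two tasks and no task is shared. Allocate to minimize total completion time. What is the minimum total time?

Minimum total: 225 min

This is a one-to-one assignment (minimum-cost bipartite matching).
Optimal: Petrov→Task T2 (50 min), Novak→Task T4 (29 min), Bakr→Task T5 (61 min), Leclerc→Task T1 (64 min), Costa→Task T7 (21 min) — total 50+29+61+64+21 = 225 min.
Column-greedy (each task in turn goes to its cheapest remaining worker) gives 283 min, worse by 58.
Every other assignment is strictly worse.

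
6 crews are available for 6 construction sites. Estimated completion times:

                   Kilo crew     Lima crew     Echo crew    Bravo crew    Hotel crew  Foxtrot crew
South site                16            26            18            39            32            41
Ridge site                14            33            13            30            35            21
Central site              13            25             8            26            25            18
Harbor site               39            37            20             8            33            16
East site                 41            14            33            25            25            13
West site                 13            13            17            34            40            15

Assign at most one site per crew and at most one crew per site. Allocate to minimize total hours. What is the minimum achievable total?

Optimal: Kilo crew→South site (16 hours), Lima crew→West site (13 hours), Echo crew→Ridge site (13 hours), Bravo crew→Harbor site (8 hours), Hotel crew→Central site (25 hours), Foxtrot crew→East site (13 hours) — total 16+13+13+8+25+13 = 88 hours.
Row-greedy (each crew in turn takes its cheapest remaining site) gives 113 hours, worse by 25.
Checked against all permutations: 88 hours is optimal.

Min total: 88 hours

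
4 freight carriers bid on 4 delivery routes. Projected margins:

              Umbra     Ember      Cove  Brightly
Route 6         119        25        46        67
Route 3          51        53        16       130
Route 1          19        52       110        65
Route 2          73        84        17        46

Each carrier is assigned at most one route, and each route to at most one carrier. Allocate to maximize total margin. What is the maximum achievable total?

Max total: $443k

Optimal: Umbra→Route 6 ($119k), Ember→Route 2 ($84k), Cove→Route 1 ($110k), Brightly→Route 3 ($130k) — total 119+84+110+130 = $443k.
Every other assignment is strictly worse.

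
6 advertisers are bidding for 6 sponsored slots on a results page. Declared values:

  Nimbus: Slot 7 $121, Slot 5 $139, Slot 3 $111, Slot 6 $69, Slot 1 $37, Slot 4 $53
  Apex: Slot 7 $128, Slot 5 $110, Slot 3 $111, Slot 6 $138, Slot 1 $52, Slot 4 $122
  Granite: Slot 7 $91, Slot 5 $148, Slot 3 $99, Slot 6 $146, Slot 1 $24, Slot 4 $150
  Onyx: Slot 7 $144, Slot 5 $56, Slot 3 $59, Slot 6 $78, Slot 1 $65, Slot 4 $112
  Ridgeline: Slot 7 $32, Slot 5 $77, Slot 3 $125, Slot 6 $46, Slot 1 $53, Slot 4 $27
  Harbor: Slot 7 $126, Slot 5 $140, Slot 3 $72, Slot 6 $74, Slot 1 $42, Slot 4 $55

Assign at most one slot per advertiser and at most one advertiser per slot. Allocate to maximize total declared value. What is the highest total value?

Max total: $743

This is a one-to-one assignment (maximum-weight bipartite matching).
Optimal: Nimbus→Slot 5 ($139), Apex→Slot 6 ($138), Granite→Slot 4 ($150), Onyx→Slot 1 ($65), Ridgeline→Slot 3 ($125), Harbor→Slot 7 ($126) — total 139+138+150+65+125+126 = $743.
Column-greedy (each slot in turn goes to its best remaining advertiser) gives $650, worse by 93.
Swapping Onyx↔Ridgeline (Onyx→Slot 3 $59, Ridgeline→Slot 1 $53) loses 78.
Checked against all permutations: $743 is optimal.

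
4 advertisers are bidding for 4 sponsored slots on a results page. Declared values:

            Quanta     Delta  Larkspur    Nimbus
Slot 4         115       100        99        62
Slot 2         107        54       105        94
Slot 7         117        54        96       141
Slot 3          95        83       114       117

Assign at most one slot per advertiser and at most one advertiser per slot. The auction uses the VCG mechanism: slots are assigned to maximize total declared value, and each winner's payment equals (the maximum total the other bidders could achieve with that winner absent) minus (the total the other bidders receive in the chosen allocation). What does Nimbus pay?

Efficient allocation: Quanta→Slot 2 ($107), Delta→Slot 4 ($100), Larkspur→Slot 3 ($114), Nimbus→Slot 7 ($141); total welfare W = $462.
Nimbus receives Slot 7 at value $141, so the others get W − 141 = $321.
Without Nimbus: best allocation of the remaining 3 bidders over all 4 slots is Quanta→Slot 7 ($117), Delta→Slot 4 ($100), Larkspur→Slot 3 ($114), total $331.
VCG payment = (others' best without Nimbus) − (others' welfare with Nimbus) = 331 − 321 = $10.

Nimbus pays $10.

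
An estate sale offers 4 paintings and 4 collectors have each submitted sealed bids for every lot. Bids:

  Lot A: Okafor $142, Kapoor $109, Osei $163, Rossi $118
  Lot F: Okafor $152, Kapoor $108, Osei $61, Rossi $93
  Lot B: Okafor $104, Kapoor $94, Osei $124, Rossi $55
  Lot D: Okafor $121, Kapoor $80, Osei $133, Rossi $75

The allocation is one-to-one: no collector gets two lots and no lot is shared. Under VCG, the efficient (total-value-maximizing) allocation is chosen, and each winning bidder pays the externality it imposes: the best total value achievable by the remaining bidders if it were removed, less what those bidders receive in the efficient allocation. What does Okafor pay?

Efficient allocation: Okafor→Lot F ($152), Kapoor→Lot B ($94), Osei→Lot D ($133), Rossi→Lot A ($118); total welfare W = $497.
Okafor receives Lot F at value $152, so the others get W − 152 = $345.
Without Okafor: best allocation of the remaining 3 bidders over all 4 lots is Kapoor→Lot F ($108), Osei→Lot D ($133), Rossi→Lot A ($118), total $359.
VCG payment = (others' best without Okafor) − (others' welfare with Okafor) = 359 − 345 = $14.

Okafor pays $14.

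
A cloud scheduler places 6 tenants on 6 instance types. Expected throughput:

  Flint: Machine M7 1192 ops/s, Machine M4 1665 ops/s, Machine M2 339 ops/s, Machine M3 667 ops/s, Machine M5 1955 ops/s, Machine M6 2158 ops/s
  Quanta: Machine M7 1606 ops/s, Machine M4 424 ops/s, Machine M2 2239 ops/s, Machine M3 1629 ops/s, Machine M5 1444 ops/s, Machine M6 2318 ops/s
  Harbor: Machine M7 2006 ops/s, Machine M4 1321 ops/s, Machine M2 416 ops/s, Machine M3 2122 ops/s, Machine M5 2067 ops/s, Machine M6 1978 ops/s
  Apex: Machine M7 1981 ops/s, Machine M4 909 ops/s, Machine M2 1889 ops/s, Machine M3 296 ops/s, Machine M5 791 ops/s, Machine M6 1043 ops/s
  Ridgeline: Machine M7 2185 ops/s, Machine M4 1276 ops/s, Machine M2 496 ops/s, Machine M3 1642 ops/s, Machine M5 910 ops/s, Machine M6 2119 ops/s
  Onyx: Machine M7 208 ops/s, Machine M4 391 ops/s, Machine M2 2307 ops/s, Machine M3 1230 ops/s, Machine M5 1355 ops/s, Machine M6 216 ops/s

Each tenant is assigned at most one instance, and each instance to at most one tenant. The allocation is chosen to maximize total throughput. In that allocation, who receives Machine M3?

This is a one-to-one assignment (maximum-weight bipartite matching).
Optimal: Flint→Machine M4 (1665 ops/s), Quanta→Machine M6 (2318 ops/s), Harbor→Machine M5 (2067 ops/s), Apex→Machine M7 (1981 ops/s), Ridgeline→Machine M3 (1642 ops/s), Onyx→Machine M2 (2307 ops/s) — total 1665+2318+2067+1981+1642+2307 = 11980 ops/s.
Column-greedy (each instance in turn goes to its best remaining tenant) gives 10766 ops/s, worse by 1214.
Next-best assignment: Flint→Machine M5, Quanta→Machine M6, Harbor→Machine M3, Apex→Machine M7, Ridgeline→Machine M4, Onyx→Machine M2 = 11959 ops/s.
Swapping Quanta↔Harbor (Quanta→Machine M5 1444 ops/s, Harbor→Machine M6 1978 ops/s) loses 963.
No other one-to-one assignment exceeds 11980 ops/s.
Ridgeline's own top instance is Machine M7 (2185 ops/s), but forcing Ridgeline→Machine M7 and reassigning the rest optimally gives only 11796 ops/s — worse by 184.

Ridgeline receives Machine M3.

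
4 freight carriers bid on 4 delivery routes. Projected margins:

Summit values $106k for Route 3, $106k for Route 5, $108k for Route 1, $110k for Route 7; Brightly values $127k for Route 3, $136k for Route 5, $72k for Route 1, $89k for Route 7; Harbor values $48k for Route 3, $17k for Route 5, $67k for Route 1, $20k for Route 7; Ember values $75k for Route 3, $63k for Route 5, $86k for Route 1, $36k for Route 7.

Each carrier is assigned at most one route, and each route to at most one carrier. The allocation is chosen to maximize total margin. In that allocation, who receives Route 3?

Ember receives Route 3.

Optimal: Summit→Route 7 ($110k), Brightly→Route 5 ($136k), Harbor→Route 1 ($67k), Ember→Route 3 ($75k) — total 110+136+67+75 = $388k.
Column-greedy (each route in turn goes to its best remaining carrier) gives $339k, worse by 49.
Next-best assignment: Summit→Route 7, Brightly→Route 5, Harbor→Route 3, Ember→Route 1 = $380k.
Every other assignment is strictly worse.
Ember's own top route is Route 1 ($86k), but forcing Ember→Route 1 and reassigning the rest optimally gives only $380k — worse by 8.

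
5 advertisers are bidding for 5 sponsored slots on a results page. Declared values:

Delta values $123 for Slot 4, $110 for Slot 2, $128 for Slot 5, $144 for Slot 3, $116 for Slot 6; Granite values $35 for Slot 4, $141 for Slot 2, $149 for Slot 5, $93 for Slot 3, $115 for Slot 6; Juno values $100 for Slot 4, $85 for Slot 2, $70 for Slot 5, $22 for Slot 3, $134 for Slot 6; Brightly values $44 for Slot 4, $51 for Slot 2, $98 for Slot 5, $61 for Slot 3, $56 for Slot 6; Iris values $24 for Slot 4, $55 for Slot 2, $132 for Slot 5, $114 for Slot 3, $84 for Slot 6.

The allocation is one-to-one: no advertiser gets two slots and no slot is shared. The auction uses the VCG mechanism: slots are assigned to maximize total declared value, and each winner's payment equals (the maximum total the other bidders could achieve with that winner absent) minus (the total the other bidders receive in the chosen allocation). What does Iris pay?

Iris pays $21.

Efficient allocation: Delta→Slot 4 ($123), Granite→Slot 2 ($141), Juno→Slot 6 ($134), Brightly→Slot 5 ($98), Iris→Slot 3 ($114); total welfare W = $610.
Iris receives Slot 3 at value $114, so the others get W − 114 = $496.
Without Iris: best allocation of the remaining 4 bidders over all 5 slots is Delta→Slot 3 ($144), Granite→Slot 2 ($141), Juno→Slot 6 ($134), Brightly→Slot 5 ($98), total $517.
VCG payment = (others' best without Iris) − (others' welfare with Iris) = 517 − 496 = $21.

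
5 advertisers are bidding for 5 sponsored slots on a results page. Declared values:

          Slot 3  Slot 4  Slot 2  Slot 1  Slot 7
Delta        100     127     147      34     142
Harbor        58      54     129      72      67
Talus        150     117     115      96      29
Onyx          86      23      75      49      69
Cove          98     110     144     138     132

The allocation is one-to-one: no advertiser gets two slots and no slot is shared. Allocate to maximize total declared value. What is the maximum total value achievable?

Max total: $613

Treat this as an assignment problem: match each advertiser to one slot.
Optimal: Delta→Slot 4 ($127), Harbor→Slot 2 ($129), Talus→Slot 3 ($150), Onyx→Slot 7 ($69), Cove→Slot 1 ($138) — total 127+129+150+69+138 = $613.
Max-entry greedy (repeatedly take the single best remaining cell) gives $558, worse by 55.
Swapping Onyx↔Harbor (Onyx→Slot 2 $75, Harbor→Slot 7 $67) loses 56.
Checked against all permutations: $613 is optimal.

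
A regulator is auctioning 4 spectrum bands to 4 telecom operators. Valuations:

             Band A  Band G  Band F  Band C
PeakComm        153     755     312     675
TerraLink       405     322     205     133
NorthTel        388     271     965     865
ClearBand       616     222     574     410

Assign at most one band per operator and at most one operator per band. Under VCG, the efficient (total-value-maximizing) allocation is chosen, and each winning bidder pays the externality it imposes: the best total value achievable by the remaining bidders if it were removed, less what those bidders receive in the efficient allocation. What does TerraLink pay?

TerraLink pays $142M.

Efficient allocation: PeakComm→Band G ($755M), TerraLink→Band A ($405M), NorthTel→Band C ($865M), ClearBand→Band F ($574M); total welfare W = $2599M.
TerraLink receives Band A at value $405M, so the others get W − 405 = $2194M.
Without TerraLink: best allocation of the remaining 3 bidders over all 4 bands is PeakComm→Band G ($755M), NorthTel→Band F ($965M), ClearBand→Band A ($616M), total $2336M.
VCG payment = (others' best without TerraLink) − (others' welfare with TerraLink) = 2336 − 2194 = $142M.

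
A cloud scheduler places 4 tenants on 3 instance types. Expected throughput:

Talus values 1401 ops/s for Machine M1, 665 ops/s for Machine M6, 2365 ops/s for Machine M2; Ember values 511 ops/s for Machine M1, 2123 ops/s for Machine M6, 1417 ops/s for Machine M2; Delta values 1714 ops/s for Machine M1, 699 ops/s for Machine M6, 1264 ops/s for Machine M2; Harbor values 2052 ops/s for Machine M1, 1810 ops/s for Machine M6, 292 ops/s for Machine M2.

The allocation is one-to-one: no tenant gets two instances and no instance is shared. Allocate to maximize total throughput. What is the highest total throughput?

This is a one-to-one assignment (maximum-weight bipartite matching).
Optimal: Harbor→Machine M1 (2052 ops/s), Ember→Machine M6 (2123 ops/s), Talus→Machine M2 (2365 ops/s) — total 2052+2123+2365 = 6540 ops/s.
Row-greedy (each tenant in turn takes its best remaining instance) gives 6202 ops/s, worse by 338.
Next-best assignment: Delta→Machine M1, Ember→Machine M6, Talus→Machine M2 = 6202 ops/s.
Swapping Ember↔Harbor (Ember→Machine M1 511 ops/s, Harbor→Machine M6 1810 ops/s) loses 1854.
Checked against all permutations: 6540 ops/s is optimal.

Maximum total: 6540 ops/s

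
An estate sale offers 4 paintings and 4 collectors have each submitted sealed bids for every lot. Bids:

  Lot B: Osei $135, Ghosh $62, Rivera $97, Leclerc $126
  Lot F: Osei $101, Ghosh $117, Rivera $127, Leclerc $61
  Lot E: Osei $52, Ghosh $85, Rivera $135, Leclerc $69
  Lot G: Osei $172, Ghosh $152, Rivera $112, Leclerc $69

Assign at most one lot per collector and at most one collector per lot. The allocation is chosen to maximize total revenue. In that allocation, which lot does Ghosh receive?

Ghosh receives Lot F.

Optimal: Osei→Lot G ($172), Ghosh→Lot F ($117), Rivera→Lot E ($135), Leclerc→Lot B ($126) — total 172+117+135+126 = $550.
Column-greedy (each lot in turn goes to its best remaining collector) gives $416, worse by 134.
Swapping Leclerc↔Ghosh (Leclerc→Lot F $61, Ghosh→Lot B $62) loses 120.
Ghosh's own top lot is Lot G ($152), but forcing Ghosh→Lot G and reassigning the rest optimally gives only $514 — worse by 36.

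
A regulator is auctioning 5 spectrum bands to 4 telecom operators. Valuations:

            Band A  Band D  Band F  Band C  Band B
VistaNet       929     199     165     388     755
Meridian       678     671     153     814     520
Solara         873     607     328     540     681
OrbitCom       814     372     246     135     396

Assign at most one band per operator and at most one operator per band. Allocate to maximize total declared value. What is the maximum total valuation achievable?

Optimal: VistaNet→Band B ($755M), Meridian→Band C ($814M), Solara→Band D ($607M), OrbitCom→Band A ($814M) — total 755+814+607+814 = $2990M.
Max-entry greedy (repeatedly take the single best remaining cell) gives $2796M, worse by 194.
Next-best assignment: VistaNet→Band B, Meridian→Band C, Solara→Band A, OrbitCom→Band D = $2814M.

Max total: $2990M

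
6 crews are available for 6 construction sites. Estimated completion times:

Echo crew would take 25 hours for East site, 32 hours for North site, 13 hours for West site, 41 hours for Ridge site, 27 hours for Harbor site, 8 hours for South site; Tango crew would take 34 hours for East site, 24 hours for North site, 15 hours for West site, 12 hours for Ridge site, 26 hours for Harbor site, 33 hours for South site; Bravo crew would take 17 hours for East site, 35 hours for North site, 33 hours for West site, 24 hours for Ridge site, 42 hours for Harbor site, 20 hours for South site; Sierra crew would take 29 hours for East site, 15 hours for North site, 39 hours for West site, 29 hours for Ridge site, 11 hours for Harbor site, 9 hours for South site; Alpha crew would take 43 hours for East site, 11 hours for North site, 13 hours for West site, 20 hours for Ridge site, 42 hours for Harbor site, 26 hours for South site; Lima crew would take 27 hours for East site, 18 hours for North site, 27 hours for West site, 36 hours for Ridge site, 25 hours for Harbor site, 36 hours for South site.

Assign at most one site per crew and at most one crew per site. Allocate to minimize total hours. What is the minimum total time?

Minimum total: 79 hours

Treat this as an assignment problem: match each crew to one site.
Optimal: Echo crew→South site (8 hours), Tango crew→Ridge site (12 hours), Bravo crew→East site (17 hours), Sierra crew→Harbor site (11 hours), Alpha crew→West site (13 hours), Lima crew→North site (18 hours) — total 8+12+17+11+13+18 = 79 hours.
Min-entry greedy (repeatedly take the single cheapest remaining cell) gives 86 hours, worse by 7.
Swapping Bravo crew↔Echo crew (Bravo crew→South site 20 hours, Echo crew→East site 25 hours) adds 20.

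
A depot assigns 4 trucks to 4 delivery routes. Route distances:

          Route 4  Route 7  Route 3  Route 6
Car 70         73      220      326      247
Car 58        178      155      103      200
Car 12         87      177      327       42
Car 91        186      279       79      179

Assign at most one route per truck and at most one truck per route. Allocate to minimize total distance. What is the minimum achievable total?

Min total: 349 km

Optimal: Car 70→Route 4 (73 km), Car 58→Route 7 (155 km), Car 12→Route 6 (42 km), Car 91→Route 3 (79 km) — total 73+155+42+79 = 349 km.
Row-greedy (each truck in turn takes its cheapest remaining route) gives 497 km, worse by 148.
Swapping Car 58↔Car 91 (Car 58→Route 3 103 km, Car 91→Route 7 279 km) adds 148.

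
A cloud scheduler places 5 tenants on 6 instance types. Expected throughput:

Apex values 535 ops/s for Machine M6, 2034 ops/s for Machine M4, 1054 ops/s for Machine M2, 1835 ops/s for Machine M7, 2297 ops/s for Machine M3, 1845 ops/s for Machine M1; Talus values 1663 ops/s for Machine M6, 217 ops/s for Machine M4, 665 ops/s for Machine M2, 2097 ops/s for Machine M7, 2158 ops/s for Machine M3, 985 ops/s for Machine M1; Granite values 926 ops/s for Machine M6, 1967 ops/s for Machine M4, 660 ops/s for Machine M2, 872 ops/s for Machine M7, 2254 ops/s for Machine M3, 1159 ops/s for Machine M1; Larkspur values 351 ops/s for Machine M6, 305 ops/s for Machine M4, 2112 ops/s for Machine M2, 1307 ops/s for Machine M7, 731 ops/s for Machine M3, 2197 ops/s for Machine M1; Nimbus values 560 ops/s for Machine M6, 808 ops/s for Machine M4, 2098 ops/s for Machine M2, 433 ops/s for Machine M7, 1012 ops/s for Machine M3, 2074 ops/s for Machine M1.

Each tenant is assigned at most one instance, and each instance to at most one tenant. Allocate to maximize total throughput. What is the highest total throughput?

Optimal: Apex→Machine M4 (2034 ops/s), Talus→Machine M7 (2097 ops/s), Granite→Machine M3 (2254 ops/s), Larkspur→Machine M1 (2197 ops/s), Nimbus→Machine M2 (2098 ops/s) — total 2034+2097+2254+2197+2098 = 10680 ops/s.
Next-best assignment: Apex→Machine M3, Talus→Machine M7, Granite→Machine M4, Larkspur→Machine M1, Nimbus→Machine M2 = 10656 ops/s.

Maximum total: 10680 ops/s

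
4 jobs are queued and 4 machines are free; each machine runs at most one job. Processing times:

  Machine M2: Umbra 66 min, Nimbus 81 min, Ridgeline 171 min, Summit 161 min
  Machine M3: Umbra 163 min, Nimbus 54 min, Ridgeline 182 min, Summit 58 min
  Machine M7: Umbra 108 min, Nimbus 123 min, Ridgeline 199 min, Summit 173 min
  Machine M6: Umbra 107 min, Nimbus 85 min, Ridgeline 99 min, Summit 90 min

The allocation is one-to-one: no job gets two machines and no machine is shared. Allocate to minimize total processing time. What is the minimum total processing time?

Min total: 346 min

Optimal: Umbra→Machine M2 (66 min), Nimbus→Machine M7 (123 min), Ridgeline→Machine M6 (99 min), Summit→Machine M3 (58 min) — total 66+123+99+58 = 346 min.
Min-entry greedy (repeatedly take the single cheapest remaining cell) gives 409 min, worse by 63.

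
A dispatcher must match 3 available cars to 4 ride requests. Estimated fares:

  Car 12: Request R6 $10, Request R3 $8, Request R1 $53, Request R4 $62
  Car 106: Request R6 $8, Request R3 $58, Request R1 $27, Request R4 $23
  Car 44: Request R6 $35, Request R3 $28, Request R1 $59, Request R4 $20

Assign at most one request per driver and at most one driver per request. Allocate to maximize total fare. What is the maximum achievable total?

Max total: $179

This is a one-to-one assignment (maximum-weight bipartite matching).
Optimal: Car 12→Request R4 ($62), Car 106→Request R3 ($58), Car 44→Request R1 ($59) — total 62+58+59 = $179.
Column-greedy (each request in turn goes to its best remaining driver) gives $146, worse by 33.
Next-best assignment: Car 12→Request R4, Car 106→Request R3, Car 44→Request R6 = $155.
Swapping Car 44↔Car 106 (Car 44→Request R3 $28, Car 106→Request R1 $27) loses 62.
Every other assignment is strictly worse.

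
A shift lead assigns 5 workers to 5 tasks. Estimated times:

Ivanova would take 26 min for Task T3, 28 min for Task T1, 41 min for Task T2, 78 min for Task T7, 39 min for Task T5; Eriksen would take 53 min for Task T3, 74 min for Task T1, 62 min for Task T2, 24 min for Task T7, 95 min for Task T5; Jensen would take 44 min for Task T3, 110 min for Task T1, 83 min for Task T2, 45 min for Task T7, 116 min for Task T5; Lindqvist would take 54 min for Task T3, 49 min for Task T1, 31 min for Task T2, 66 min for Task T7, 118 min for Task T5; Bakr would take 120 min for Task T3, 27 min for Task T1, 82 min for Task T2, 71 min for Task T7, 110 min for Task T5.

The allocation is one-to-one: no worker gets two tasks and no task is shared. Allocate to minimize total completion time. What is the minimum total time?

Optimal: Ivanova→Task T5 (39 min), Eriksen→Task T7 (24 min), Jensen→Task T3 (44 min), Lindqvist→Task T2 (31 min), Bakr→Task T1 (27 min) — total 39+24+44+31+27 = 165 min.
Row-greedy (each worker in turn takes its cheapest remaining task) gives 292 min, worse by 127.
Next-best assignment: Ivanova→Task T5, Eriksen→Task T3, Jensen→Task T7, Lindqvist→Task T2, Bakr→Task T1 = 195 min.
Every other assignment is strictly worse.

Min total: 165 min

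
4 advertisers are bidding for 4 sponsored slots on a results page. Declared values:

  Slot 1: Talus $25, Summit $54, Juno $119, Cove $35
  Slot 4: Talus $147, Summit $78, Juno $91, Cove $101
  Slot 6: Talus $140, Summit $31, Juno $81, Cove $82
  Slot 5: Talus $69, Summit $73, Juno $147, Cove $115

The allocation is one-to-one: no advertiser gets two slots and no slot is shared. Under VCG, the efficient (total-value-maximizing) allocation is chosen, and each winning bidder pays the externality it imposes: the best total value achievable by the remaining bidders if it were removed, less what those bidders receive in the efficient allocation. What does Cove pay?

Cove pays $28.

Efficient allocation: Talus→Slot 6 ($140), Summit→Slot 4 ($78), Juno→Slot 1 ($119), Cove→Slot 5 ($115); total welfare W = $452.
Cove receives Slot 5 at value $115, so the others get W − 115 = $337.
Without Cove: best allocation of the remaining 3 bidders over all 4 slots is Talus→Slot 6 ($140), Summit→Slot 4 ($78), Juno→Slot 5 ($147), total $365.
VCG payment = (others' best without Cove) − (others' welfare with Cove) = 365 − 337 = $28.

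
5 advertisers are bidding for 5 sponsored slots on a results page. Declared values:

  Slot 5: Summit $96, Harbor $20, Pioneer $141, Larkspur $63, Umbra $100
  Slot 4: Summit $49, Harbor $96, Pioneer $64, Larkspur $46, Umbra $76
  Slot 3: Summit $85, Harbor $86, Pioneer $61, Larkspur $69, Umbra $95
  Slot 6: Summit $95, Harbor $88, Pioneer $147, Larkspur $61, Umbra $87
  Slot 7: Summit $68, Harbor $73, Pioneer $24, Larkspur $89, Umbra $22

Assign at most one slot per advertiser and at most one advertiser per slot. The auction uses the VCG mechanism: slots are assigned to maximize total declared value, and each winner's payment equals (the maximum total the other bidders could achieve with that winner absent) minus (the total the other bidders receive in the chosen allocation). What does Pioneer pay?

Efficient allocation: Summit→Slot 5 ($96), Harbor→Slot 4 ($96), Pioneer→Slot 6 ($147), Larkspur→Slot 7 ($89), Umbra→Slot 3 ($95); total welfare W = $523.
Pioneer receives Slot 6 at value $147, so the others get W − 147 = $376.
Without Pioneer: best allocation of the remaining 4 bidders over all 5 slots is Summit→Slot 6 ($95), Harbor→Slot 4 ($96), Larkspur→Slot 7 ($89), Umbra→Slot 5 ($100), total $380.
VCG payment = (others' best without Pioneer) − (others' welfare with Pioneer) = 380 − 376 = $4.

Pioneer pays $4.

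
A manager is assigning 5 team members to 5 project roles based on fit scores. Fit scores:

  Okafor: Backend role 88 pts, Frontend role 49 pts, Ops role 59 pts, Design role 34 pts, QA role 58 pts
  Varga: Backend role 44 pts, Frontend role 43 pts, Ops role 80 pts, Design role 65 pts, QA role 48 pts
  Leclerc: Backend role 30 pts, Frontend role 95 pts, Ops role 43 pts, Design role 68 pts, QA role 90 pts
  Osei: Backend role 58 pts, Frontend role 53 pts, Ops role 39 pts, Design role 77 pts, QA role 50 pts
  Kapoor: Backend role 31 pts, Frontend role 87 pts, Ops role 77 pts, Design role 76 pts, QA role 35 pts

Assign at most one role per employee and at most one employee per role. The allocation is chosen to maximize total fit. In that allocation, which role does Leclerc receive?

Optimal: Okafor→Backend role (88 pts), Varga→Ops role (80 pts), Leclerc→QA role (90 pts), Osei→Design role (77 pts), Kapoor→Frontend role (87 pts) — total 88+80+90+77+87 = 422 pts.
Max-entry greedy (repeatedly take the single best remaining cell) gives 375 pts, worse by 47.
No other one-to-one assignment exceeds 422 pts.
Leclerc's own top role is Frontend role (95 pts), but forcing Leclerc→Frontend role and reassigning the rest optimally gives only 389 pts — worse by 33.

Leclerc receives QA role.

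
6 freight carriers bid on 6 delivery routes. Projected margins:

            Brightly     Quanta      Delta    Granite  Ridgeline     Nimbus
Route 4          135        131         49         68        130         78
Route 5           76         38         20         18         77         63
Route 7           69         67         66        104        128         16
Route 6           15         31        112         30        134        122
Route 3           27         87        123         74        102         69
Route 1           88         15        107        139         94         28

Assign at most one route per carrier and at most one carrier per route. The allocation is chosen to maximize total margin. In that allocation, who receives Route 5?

Brightly receives Route 5.

This is a one-to-one assignment (maximum-weight bipartite matching).
Optimal: Brightly→Route 5 ($76k), Quanta→Route 4 ($131k), Delta→Route 3 ($123k), Granite→Route 1 ($139k), Ridgeline→Route 7 ($128k), Nimbus→Route 6 ($122k) — total 76+131+123+139+128+122 = $719k.
Column-greedy (each route in turn goes to its best remaining carrier) gives $576k, worse by 143.
Swapping Ridgeline↔Brightly (Ridgeline→Route 5 $77k, Brightly→Route 7 $69k) loses 58.
No other one-to-one assignment exceeds $719k.
Brightly's own top route is Route 4 ($135k), but forcing Brightly→Route 4 and reassigning the rest optimally gives only $685k — worse by 34.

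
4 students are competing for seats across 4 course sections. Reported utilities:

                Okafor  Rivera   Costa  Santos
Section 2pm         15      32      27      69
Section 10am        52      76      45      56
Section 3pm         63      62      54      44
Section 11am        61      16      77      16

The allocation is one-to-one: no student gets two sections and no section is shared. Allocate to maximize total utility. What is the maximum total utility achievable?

Maximum total: 285 points

This is a one-to-one assignment (maximum-weight bipartite matching).
Optimal: Okafor→Section 3pm (63 points), Rivera→Section 10am (76 points), Costa→Section 11am (77 points), Santos→Section 2pm (69 points) — total 63+76+77+69 = 285 points.
Swapping Costa↔Okafor (Costa→Section 3pm 54 points, Okafor→Section 11am 61 points) loses 25.
Every other assignment is strictly worse.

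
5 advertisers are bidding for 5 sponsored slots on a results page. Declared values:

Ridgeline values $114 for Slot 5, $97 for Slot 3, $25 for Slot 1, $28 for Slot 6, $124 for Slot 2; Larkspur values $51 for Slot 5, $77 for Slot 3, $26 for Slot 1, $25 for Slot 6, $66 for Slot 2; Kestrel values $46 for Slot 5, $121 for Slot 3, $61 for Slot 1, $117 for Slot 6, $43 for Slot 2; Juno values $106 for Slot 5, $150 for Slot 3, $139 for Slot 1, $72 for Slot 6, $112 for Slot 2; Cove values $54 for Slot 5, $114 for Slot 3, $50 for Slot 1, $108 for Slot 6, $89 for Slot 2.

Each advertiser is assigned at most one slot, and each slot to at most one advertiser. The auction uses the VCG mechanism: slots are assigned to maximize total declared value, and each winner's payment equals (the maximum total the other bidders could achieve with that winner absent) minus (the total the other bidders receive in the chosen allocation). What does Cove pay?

Efficient allocation: Ridgeline→Slot 5 ($114), Larkspur→Slot 2 ($66), Kestrel→Slot 6 ($117), Juno→Slot 1 ($139), Cove→Slot 3 ($114); total welfare W = $550.
Cove receives Slot 3 at value $114, so the others get W − 114 = $436.
Without Cove: best allocation of the remaining 4 bidders over all 5 slots is Ridgeline→Slot 2 ($124), Larkspur→Slot 3 ($77), Kestrel→Slot 6 ($117), Juno→Slot 1 ($139), total $457.
VCG payment = (others' best without Cove) − (others' welfare with Cove) = 457 − 436 = $21.

Cove pays $21.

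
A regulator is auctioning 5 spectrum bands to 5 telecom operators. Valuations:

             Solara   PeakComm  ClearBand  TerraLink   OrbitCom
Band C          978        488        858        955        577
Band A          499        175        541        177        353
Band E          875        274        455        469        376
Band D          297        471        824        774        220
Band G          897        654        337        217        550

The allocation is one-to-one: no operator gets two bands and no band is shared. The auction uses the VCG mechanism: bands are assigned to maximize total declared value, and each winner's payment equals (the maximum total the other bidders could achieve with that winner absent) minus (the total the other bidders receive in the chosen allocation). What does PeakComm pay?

PeakComm pays $197M.

Efficient allocation: Solara→Band E ($875M), PeakComm→Band G ($654M), ClearBand→Band D ($824M), TerraLink→Band C ($955M), OrbitCom→Band A ($353M); total welfare W = $3661M.
PeakComm receives Band G at value $654M, so the others get W − 654 = $3007M.
Without PeakComm: best allocation of the remaining 4 bidders over all 5 bands is Solara→Band E ($875M), ClearBand→Band D ($824M), TerraLink→Band C ($955M), OrbitCom→Band G ($550M), total $3204M.
VCG payment = (others' best without PeakComm) − (others' welfare with PeakComm) = 3204 − 3007 = $197M.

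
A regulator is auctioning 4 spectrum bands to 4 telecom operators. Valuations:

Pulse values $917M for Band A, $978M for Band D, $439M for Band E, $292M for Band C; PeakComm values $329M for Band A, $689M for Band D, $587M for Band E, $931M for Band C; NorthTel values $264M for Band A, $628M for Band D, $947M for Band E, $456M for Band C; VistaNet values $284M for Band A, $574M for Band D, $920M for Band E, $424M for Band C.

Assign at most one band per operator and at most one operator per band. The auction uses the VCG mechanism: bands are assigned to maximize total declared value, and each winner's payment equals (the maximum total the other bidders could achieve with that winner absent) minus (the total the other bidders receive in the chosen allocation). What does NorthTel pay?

NorthTel pays $61M.

Efficient allocation: Pulse→Band A ($917M), PeakComm→Band C ($931M), NorthTel→Band D ($628M), VistaNet→Band E ($920M); total welfare W = $3396M.
NorthTel receives Band D at value $628M, so the others get W − 628 = $2768M.
Without NorthTel: best allocation of the remaining 3 bidders over all 4 bands is Pulse→Band D ($978M), PeakComm→Band C ($931M), VistaNet→Band E ($920M), total $2829M.
VCG payment = (others' best without NorthTel) − (others' welfare with NorthTel) = 2829 − 2768 = $61M.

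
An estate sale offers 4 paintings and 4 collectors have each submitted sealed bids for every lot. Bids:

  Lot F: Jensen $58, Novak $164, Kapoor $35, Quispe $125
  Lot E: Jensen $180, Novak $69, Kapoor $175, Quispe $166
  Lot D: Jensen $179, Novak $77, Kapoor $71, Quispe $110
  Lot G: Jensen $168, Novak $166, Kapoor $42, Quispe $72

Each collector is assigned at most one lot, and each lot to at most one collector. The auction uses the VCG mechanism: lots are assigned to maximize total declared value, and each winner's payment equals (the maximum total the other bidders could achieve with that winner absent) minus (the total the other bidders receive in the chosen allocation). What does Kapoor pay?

Efficient allocation: Jensen→Lot D ($179), Novak→Lot G ($166), Kapoor→Lot E ($175), Quispe→Lot F ($125); total welfare W = $645.
Kapoor receives Lot E at value $175, so the others get W − 175 = $470.
Without Kapoor: best allocation of the remaining 3 bidders over all 4 lots is Jensen→Lot D ($179), Novak→Lot G ($166), Quispe→Lot E ($166), total $511.
VCG payment = (others' best without Kapoor) − (others' welfare with Kapoor) = 511 − 470 = $41.

Kapoor pays $41.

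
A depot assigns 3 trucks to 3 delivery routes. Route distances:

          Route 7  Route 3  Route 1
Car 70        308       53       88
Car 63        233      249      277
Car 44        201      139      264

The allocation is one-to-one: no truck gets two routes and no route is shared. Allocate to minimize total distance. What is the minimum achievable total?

This is the linear assignment problem.
Optimal: Car 70→Route 1 (88 km), Car 63→Route 7 (233 km), Car 44→Route 3 (139 km) — total 88+233+139 = 460 km.
Min-entry greedy (repeatedly take the single cheapest remaining cell) gives 531 km, worse by 71.

Minimum total: 460 km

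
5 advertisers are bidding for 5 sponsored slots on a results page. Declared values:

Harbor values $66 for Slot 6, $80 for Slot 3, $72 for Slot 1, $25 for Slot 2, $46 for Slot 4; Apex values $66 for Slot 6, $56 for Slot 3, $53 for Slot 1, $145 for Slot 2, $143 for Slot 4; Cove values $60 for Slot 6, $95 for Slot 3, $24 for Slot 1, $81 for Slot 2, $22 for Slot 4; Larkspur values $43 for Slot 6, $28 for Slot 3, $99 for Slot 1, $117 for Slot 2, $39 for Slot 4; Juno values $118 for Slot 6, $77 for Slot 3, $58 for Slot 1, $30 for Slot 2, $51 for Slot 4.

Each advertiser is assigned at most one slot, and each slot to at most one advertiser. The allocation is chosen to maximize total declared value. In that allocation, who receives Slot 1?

Optimal: Harbor→Slot 1 ($72), Apex→Slot 4 ($143), Cove→Slot 3 ($95), Larkspur→Slot 2 ($117), Juno→Slot 6 ($118) — total 72+143+95+117+118 = $545.
Column-greedy (each slot in turn goes to its best remaining advertiser) gives $503, worse by 42.
Checked against all permutations: $545 is optimal.
Harbor's own top slot is Slot 3 ($80), but forcing Harbor→Slot 3 and reassigning the rest optimally gives only $521 — worse by 24.

Harbor receives Slot 1.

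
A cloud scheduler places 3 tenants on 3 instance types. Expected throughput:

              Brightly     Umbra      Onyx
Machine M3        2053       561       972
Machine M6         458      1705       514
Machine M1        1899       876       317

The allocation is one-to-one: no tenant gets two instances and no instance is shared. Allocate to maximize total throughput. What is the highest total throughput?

Optimal: Brightly→Machine M1 (1899 ops/s), Umbra→Machine M6 (1705 ops/s), Onyx→Machine M3 (972 ops/s) — total 1899+1705+972 = 4576 ops/s.
No other one-to-one assignment exceeds 4576 ops/s.

Max total: 4576 ops/s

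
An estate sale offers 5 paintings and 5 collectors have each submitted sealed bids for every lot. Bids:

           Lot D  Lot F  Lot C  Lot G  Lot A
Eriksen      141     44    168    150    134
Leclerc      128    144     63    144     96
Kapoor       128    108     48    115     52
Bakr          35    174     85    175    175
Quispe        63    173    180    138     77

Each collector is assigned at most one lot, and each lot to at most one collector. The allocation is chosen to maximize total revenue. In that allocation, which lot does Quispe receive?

Optimal: Eriksen→Lot C ($168), Leclerc→Lot G ($144), Kapoor→Lot D ($128), Bakr→Lot A ($175), Quispe→Lot F ($173) — total 168+144+128+175+173 = $788.
Max-entry greedy (repeatedly take the single best remaining cell) gives $692, worse by 96.
Next-best assignment: Eriksen→Lot G, Leclerc→Lot F, Kapoor→Lot D, Bakr→Lot A, Quispe→Lot C = $777.
Quispe's own top lot is Lot C ($180), but forcing Quispe→Lot C and reassigning the rest optimally gives only $777 — worse by 11.

Quispe receives Lot F.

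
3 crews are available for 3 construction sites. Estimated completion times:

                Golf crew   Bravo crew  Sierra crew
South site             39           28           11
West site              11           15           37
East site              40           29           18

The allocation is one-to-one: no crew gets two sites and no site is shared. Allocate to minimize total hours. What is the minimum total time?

Minimum total: 51 hours

Optimal: Golf crew→West site (11 hours), Bravo crew→East site (29 hours), Sierra crew→South site (11 hours) — total 11+29+11 = 51 hours.
Next-best assignment: Golf crew→West site, Bravo crew→South site, Sierra crew→East site = 57 hours.
Swapping Golf crew↔Bravo crew (Golf crew→East site 40 hours, Bravo crew→West site 15 hours) adds 15.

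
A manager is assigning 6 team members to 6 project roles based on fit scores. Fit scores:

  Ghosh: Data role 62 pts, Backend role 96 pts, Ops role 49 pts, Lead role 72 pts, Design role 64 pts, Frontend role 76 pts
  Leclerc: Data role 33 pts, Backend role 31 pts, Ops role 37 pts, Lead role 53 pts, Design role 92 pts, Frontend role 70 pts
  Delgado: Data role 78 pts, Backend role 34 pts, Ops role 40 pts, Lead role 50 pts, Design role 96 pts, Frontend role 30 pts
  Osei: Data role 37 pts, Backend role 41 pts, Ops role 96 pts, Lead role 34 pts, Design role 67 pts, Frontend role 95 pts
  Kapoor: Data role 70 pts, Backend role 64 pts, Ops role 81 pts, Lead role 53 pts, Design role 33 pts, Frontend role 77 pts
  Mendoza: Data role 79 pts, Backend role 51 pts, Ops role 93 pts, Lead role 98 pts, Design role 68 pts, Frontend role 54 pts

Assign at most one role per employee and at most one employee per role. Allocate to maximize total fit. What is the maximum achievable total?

Optimal: Ghosh→Backend role (96 pts), Leclerc→Design role (92 pts), Delgado→Data role (78 pts), Osei→Frontend role (95 pts), Kapoor→Ops role (81 pts), Mendoza→Lead role (98 pts) — total 96+92+78+95+81+98 = 540 pts.
Next-best assignment: Ghosh→Backend role, Leclerc→Design role, Delgado→Data role, Osei→Ops role, Kapoor→Frontend role, Mendoza→Lead role = 537 pts.

Max total: 540 pts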